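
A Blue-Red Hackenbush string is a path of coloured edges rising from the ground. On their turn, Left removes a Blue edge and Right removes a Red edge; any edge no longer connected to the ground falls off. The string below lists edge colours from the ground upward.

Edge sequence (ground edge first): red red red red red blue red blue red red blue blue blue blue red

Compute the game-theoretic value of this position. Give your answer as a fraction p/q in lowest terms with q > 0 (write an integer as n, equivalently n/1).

-4803/1024

edge 1 of 15 (red): { — | 0 } gives -1
edge 2 of 15 (red): { — | -1; 0 } gives -2
edge 3 of 15 (red): { — | -2; -1; 0 } gives -3
edge 4 of 15 (red): { — | -3; -2; -1; 0 } gives -4
edge 5 of 15 (red): { — | -4; -3; -2; -1; 0 } gives -5
edge 6 of 15 (blue): { -5 | -4; -3; -2; -1; 0 } gives -9/2
edge 7 of 15 (red): { -5 | -9/2; -4; -3; -2; -1; 0 } gives -19/4
edge 8 of 15 (blue): { -5; -19/4 | -9/2; -4; -3; -2; -1; 0 } gives -37/8
edge 9 of 15 (red): { -5; -19/4 | -37/8; -9/2; -4; -3; -2; -1; 0 } gives -75/16
edge 10 of 15 (red): { -5; -19/4 | -75/16; -37/8; -9/2; -4; -3; -2; -1; 0 } gives -151/32
edge 11 of 15 (blue): { -5; -19/4; -151/32 | -75/16; -37/8; -9/2; -4; -3; -2; -1; 0 } gives -301/64
edge 12 of 15 (blue): { -5; -19/4; -151/32; -301/64 | -75/16; -37/8; -9/2; -4; -3; -2; -1; 0 } gives -601/128
edge 13 of 15 (blue): { -5; -19/4; -151/32; -301/64; -601/128 | -75/16; -37/8; -9/2; -4; -3; -2; -1; 0 } gives -1201/256
edge 14 of 15 (blue): { -5; -19/4; -151/32; -301/64; -601/128; -1201/256 | -75/16; -37/8; -9/2; -4; -3; -2; -1; 0 } gives -2401/512
edge 15 of 15 (red): { -5; -19/4; -151/32; -301/64; -601/128; -1201/256 | -2401/512; -75/16; -37/8; -9/2; -4; -3; -2; -1; 0 } gives -4803/1024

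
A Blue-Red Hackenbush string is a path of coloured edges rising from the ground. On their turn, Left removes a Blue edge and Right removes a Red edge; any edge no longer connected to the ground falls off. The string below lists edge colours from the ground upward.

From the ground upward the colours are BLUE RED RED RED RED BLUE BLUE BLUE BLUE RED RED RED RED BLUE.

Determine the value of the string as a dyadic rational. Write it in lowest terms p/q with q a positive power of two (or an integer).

963/8192

Prefix values for BLUE RED RED RED RED BLUE BLUE BLUE BLUE RED RED RED RED BLUE via {L|R} + simplicity:
edge 1 of 14 (BLUE): { 0 |  } -> 1
edge 2 of 14 (RED): { 0 | 1 } -> 1/2
edge 3 of 14 (RED): { 0 | 1/2, 1 } -> 1/4
edge 4 of 14 (RED): { 0 | 1/4, 1/2, 1 } -> 1/8
edge 5 of 14 (RED): { 0 | 1/8, 1/4, 1/2, 1 } -> 1/16
edge 6 of 14 (BLUE): { 0, 1/16 | 1/8, 1/4, 1/2, 1 } -> 3/32
edge 7 of 14 (BLUE): { 0, 1/16, 3/32 | 1/8, 1/4, 1/2, 1 } -> 7/64
edge 8 of 14 (BLUE): { 0, 1/16, 3/32, 7/64 | 1/8, 1/4, 1/2, 1 } -> 15/128
edge 9 of 14 (BLUE): { 0, 1/16, 3/32, 7/64, 15/128 | 1/8, 1/4, 1/2, 1 } -> 31/256
edge 10 of 14 (RED): { 0, 1/16, 3/32, 7/64, 15/128 | 31/256, 1/8, 1/4, 1/2, 1 } -> 61/512
edge 11 of 14 (RED): { 0, 1/16, 3/32, 7/64, 15/128 | 61/512, 31/256, 1/8, 1/4, 1/2, 1 } -> 121/1024
edge 12 of 14 (RED): { 0, 1/16, 3/32, 7/64, 15/128 | 121/1024, 61/512, 31/256, 1/8, 1/4, 1/2, 1 } -> 241/2048
edge 13 of 14 (RED): { 0, 1/16, 3/32, 7/64, 15/128 | 241/2048, 121/1024, 61/512, 31/256, 1/8, 1/4, 1/2, 1 } -> 481/4096
edge 14 of 14 (BLUE): { 0, 1/16, 3/32, 7/64, 15/128, 481/4096 | 241/2048, 121/1024, 61/512, 31/256, 1/8, 1/4, 1/2, 1 } -> 963/8192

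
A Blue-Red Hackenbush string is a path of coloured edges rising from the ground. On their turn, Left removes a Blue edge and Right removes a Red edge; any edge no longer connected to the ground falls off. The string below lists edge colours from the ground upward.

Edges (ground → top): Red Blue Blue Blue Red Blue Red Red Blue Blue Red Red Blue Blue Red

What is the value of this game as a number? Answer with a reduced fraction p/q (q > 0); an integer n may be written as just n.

edge 1 of 15 (Red): { · | 0 } = -1
edge 2 of 15 (Blue): { -1 | 0 } = -1/2
edge 3 of 15 (Blue): { -1,-1/2 | 0 } = -1/4
edge 4 of 15 (Blue): { -1,-1/2,-1/4 | 0 } = -1/8
edge 5 of 15 (Red): { -1,-1/2,-1/4 | -1/8,0 } = -3/16
edge 6 of 15 (Blue): { -1,-1/2,-1/4,-3/16 | -1/8,0 } = -5/32
edge 7 of 15 (Red): { -1,-1/2,-1/4,-3/16 | -5/32,-1/8,0 } = -11/64
edge 8 of 15 (Red): { -1,-1/2,-1/4,-3/16 | -11/64,-5/32,-1/8,0 } = -23/128
edge 9 of 15 (Blue): { -1,-1/2,-1/4,-3/16,-23/128 | -11/64,-5/32,-1/8,0 } = -45/256
edge 10 of 15 (Blue): { -1,-1/2,-1/4,-3/16,-23/128,-45/256 | -11/64,-5/32,-1/8,0 } = -89/512
edge 11 of 15 (Red): { -1,-1/2,-1/4,-3/16,-23/128,-45/256 | -89/512,-11/64,-5/32,-1/8,0 } = -179/1024
edge 12 of 15 (Red): { -1,-1/2,-1/4,-3/16,-23/128,-45/256 | -179/1024,-89/512,-11/64,-5/32,-1/8,0 } = -359/2048
edge 13 of 15 (Blue): { -1,-1/2,-1/4,-3/16,-23/128,-45/256,-359/2048 | -179/1024,-89/512,-11/64,-5/32,-1/8,0 } = -717/4096
edge 14 of 15 (Blue): { -1,-1/2,-1/4,-3/16,-23/128,-45/256,-359/2048,-717/4096 | -179/1024,-89/512,-11/64,-5/32,-1/8,0 } = -1433/8192
edge 15 of 15 (Red): { -1,-1/2,-1/4,-3/16,-23/128,-45/256,-359/2048,-717/4096 | -1433/8192,-179/1024,-89/512,-11/64,-5/32,-1/8,0 } = -2867/16384

-2867/16384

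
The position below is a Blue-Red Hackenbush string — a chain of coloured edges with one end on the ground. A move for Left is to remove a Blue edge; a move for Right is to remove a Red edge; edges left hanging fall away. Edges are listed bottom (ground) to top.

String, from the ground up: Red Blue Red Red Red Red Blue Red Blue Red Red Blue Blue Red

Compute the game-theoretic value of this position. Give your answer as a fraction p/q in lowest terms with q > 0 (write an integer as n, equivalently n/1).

Recurse on prefixes of the 14-edge string Red Blue Red Red Red Red Blue Red Blue Red Red Blue Blue Red:
1 of 14 · R · max L −∞ · min R 0 — -1
2 of 14 · RB · max L -1 · min R 0 — -1/2
3 of 14 · RBR · max L -1 · min R -1/2 — -3/4
4 of 14 · RBRR · max L -1 · min R -3/4 — -7/8
5 of 14 · RBRRR · max L -1 · min R -7/8 — -15/16
6 of 14 · RBRRRR · max L -1 · min R -15/16 — -31/32
7 of 14 · RBRRRRB · max L -31/32 · min R -15/16 — -61/64
8 of 14 · RBRRRRBR · max L -31/32 · min R -61/64 — -123/128
9 of 14 · RBRRRRBRB · max L -123/128 · min R -61/64 — -245/256
10 of 14 · RBRRRRBRBR · max L -123/128 · min R -245/256 — -491/512
11 of 14 · RBRRRRBRBRR · max L -123/128 · min R -491/512 — -983/1024
12 of 14 · RBRRRRBRBRRB · max L -983/1024 · min R -491/512 — -1965/2048
13 of 14 · RBRRRRBRBRRBB · max L -1965/2048 · min R -491/512 — -3929/4096
14 of 14 · RBRRRRBRBRRBBR · max L -1965/2048 · min R -3929/4096 — -7859/8192

-7859/8192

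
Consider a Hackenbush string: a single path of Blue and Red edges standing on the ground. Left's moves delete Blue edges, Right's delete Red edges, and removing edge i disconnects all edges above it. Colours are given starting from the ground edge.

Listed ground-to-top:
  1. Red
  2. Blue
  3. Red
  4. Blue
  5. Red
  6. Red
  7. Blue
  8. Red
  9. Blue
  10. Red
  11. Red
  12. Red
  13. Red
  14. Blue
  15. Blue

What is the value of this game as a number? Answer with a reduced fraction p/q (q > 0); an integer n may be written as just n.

edge 1 of 15 (Red): { — | 0 } ⇒ -1
edge 2 of 15 (Blue): { -1 | 0 } ⇒ -1/2
edge 3 of 15 (Red): { -1 | -1/2; 0 } ⇒ -3/4
edge 4 of 15 (Blue): { -1; -3/4 | -1/2; 0 } ⇒ -5/8
edge 5 of 15 (Red): { -1; -3/4 | -5/8; -1/2; 0 } ⇒ -11/16
edge 6 of 15 (Red): { -1; -3/4 | -11/16; -5/8; -1/2; 0 } ⇒ -23/32
edge 7 of 15 (Blue): { -1; -3/4; -23/32 | -11/16; -5/8; -1/2; 0 } ⇒ -45/64
edge 8 of 15 (Red): { -1; -3/4; -23/32 | -45/64; -11/16; -5/8; -1/2; 0 } ⇒ -91/128
edge 9 of 15 (Blue): { -1; -3/4; -23/32; -91/128 | -45/64; -11/16; -5/8; -1/2; 0 } ⇒ -181/256
edge 10 of 15 (Red): { -1; -3/4; -23/32; -91/128 | -181/256; -45/64; -11/16; -5/8; -1/2; 0 } ⇒ -363/512
edge 11 of 15 (Red): { -1; -3/4; -23/32; -91/128 | -363/512; -181/256; -45/64; -11/16; -5/8; -1/2; 0 } ⇒ -727/1024
edge 12 of 15 (Red): { -1; -3/4; -23/32; -91/128 | -727/1024; -363/512; -181/256; -45/64; -11/16; -5/8; -1/2; 0 } ⇒ -1455/2048
edge 13 of 15 (Red): { -1; -3/4; -23/32; -91/128 | -1455/2048; -727/1024; -363/512; -181/256; -45/64; -11/16; -5/8; -1/2; 0 } ⇒ -2911/4096
edge 14 of 15 (Blue): { -1; -3/4; -23/32; -91/128; -2911/4096 | -1455/2048; -727/1024; -363/512; -181/256; -45/64; -11/16; -5/8; -1/2; 0 } ⇒ -5821/8192
edge 15 of 15 (Blue): { -1; -3/4; -23/32; -91/128; -2911/4096; -5821/8192 | -1455/2048; -727/1024; -363/512; -181/256; -45/64; -11/16; -5/8; -1/2; 0 } ⇒ -11641/16384

-11641/16384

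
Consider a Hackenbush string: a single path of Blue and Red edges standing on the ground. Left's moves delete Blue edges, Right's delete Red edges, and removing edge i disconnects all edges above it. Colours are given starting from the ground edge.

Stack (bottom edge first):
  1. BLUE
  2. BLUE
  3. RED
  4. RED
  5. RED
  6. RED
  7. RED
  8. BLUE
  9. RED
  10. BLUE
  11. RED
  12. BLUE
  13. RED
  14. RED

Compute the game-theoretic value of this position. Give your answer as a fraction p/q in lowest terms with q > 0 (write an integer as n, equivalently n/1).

edge 1 of 14 (BLUE): { 0 | none } → 1
edge 2 of 14 (BLUE): { 0; 1 | none } → 2
edge 3 of 14 (RED): { 0; 1 | 2 } → 3/2
edge 4 of 14 (RED): { 0; 1 | 3/2; 2 } → 5/4
edge 5 of 14 (RED): { 0; 1 | 5/4; 3/2; 2 } → 9/8
edge 6 of 14 (RED): { 0; 1 | 9/8; 5/4; 3/2; 2 } → 17/16
edge 7 of 14 (RED): { 0; 1 | 17/16; 9/8; 5/4; 3/2; 2 } → 33/32
edge 8 of 14 (BLUE): { 0; 1; 33/32 | 17/16; 9/8; 5/4; 3/2; 2 } → 67/64
edge 9 of 14 (RED): { 0; 1; 33/32 | 67/64; 17/16; 9/8; 5/4; 3/2; 2 } → 133/128
edge 10 of 14 (BLUE): { 0; 1; 33/32; 133/128 | 67/64; 17/16; 9/8; 5/4; 3/2; 2 } → 267/256
edge 11 of 14 (RED): { 0; 1; 33/32; 133/128 | 267/256; 67/64; 17/16; 9/8; 5/4; 3/2; 2 } → 533/512
edge 12 of 14 (BLUE): { 0; 1; 33/32; 133/128; 533/512 | 267/256; 67/64; 17/16; 9/8; 5/4; 3/2; 2 } → 1067/1024
edge 13 of 14 (RED): { 0; 1; 33/32; 133/128; 533/512 | 1067/1024; 267/256; 67/64; 17/16; 9/8; 5/4; 3/2; 2 } → 2133/2048
edge 14 of 14 (RED): { 0; 1; 33/32; 133/128; 533/512 | 2133/2048; 1067/1024; 267/256; 67/64; 17/16; 9/8; 5/4; 3/2; 2 } → 4265/4096

4265/4096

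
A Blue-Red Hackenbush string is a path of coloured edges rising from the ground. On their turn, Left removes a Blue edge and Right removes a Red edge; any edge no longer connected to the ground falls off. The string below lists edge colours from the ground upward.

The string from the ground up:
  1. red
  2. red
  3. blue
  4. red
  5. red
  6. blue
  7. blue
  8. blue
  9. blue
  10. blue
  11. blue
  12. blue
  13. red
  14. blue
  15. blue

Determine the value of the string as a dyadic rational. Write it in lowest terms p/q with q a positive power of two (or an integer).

-14345/8192

step 1: add red to get r; options L={ none } R={ 0 } so -1
step 2: add red to get rr; options L={ none } R={ -1, 0 } so -2
step 3: add blue to get rrb; options L={ -2 } R={ -1, 0 } so -3/2
step 4: add red to get rrbr; options L={ -2 } R={ -3/2, -1, 0 } so -7/4
step 5: add red to get rrbrr; options L={ -2 } R={ -7/4, -3/2, -1, 0 } so -15/8
step 6: add blue to get rrbrrb; options L={ -2, -15/8 } R={ -7/4, -3/2, -1, 0 } so -29/16
step 7: add blue to get rrbrrbb; options L={ -2, -15/8, -29/16 } R={ -7/4, -3/2, -1, 0 } so -57/32
step 8: add blue to get rrbrrbbb; options L={ -2, -15/8, -29/16, -57/32 } R={ -7/4, -3/2, -1, 0 } so -113/64
step 9: add blue to get rrbrrbbbb; options L={ -2, -15/8, -29/16, -57/32, -113/64 } R={ -7/4, -3/2, -1, 0 } so -225/128
step 10: add blue to get rrbrrbbbbb; options L={ -2, -15/8, -29/16, -57/32, -113/64, -225/128 } R={ -7/4, -3/2, -1, 0 } so -449/256
step 11: add blue to get rrbrrbbbbbb; options L={ -2, -15/8, -29/16, -57/32, -113/64, -225/128, -449/256 } R={ -7/4, -3/2, -1, 0 } so -897/512
step 12: add blue to get rrbrrbbbbbbb; options L={ -2, -15/8, -29/16, -57/32, -113/64, -225/128, -449/256, -897/512 } R={ -7/4, -3/2, -1, 0 } so -1793/1024
step 13: add red to get rrbrrbbbbbbbr; options L={ -2, -15/8, -29/16, -57/32, -113/64, -225/128, -449/256, -897/512 } R={ -1793/1024, -7/4, -3/2, -1, 0 } so -3587/2048
step 14: add blue to get rrbrrbbbbbbbrb; options L={ -2, -15/8, -29/16, -57/32, -113/64, -225/128, -449/256, -897/512, -3587/2048 } R={ -1793/1024, -7/4, -3/2, -1, 0 } so -7173/4096
step 15: add blue to get rrbrrbbbbbbbrbb; options L={ -2, -15/8, -29/16, -57/32, -113/64, -225/128, -449/256, -897/512, -3587/2048, -7173/4096 } R={ -1793/1024, -7/4, -3/2, -1, 0 } so -14345/8192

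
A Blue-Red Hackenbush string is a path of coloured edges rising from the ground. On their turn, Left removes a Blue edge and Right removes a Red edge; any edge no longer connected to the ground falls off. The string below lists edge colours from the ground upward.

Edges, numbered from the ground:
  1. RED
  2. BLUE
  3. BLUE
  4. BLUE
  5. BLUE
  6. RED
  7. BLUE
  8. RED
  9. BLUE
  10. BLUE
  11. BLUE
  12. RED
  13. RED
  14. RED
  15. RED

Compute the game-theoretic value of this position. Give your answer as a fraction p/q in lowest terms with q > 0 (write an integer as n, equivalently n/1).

Build val(s[:k]) for k = 1..15, string s = RED BLUE BLUE BLUE BLUE RED BLUE RED BLUE BLUE BLUE RED RED RED RED.
val_1 [R]  L=[(no moves)]  R=[0]  gives -1
val_2 [RB]  L=[-1]  R=[0]  gives -1/2
val_3 [RBB]  L=[-1; -1/2]  R=[0]  gives -1/4
val_4 [RBBB]  L=[-1; -1/2; -1/4]  R=[0]  gives -1/8
val_5 [RBBBB]  L=[-1; -1/2; -1/4; -1/8]  R=[0]  gives -1/16
val_6 [RBBBBR]  L=[-1; -1/2; -1/4; -1/8]  R=[-1/16; 0]  gives -3/32
val_7 [RBBBBRB]  L=[-1; -1/2; -1/4; -1/8; -3/32]  R=[-1/16; 0]  gives -5/64
val_8 [RBBBBRBR]  L=[-1; -1/2; -1/4; -1/8; -3/32]  R=[-5/64; -1/16; 0]  gives -11/128
val_9 [RBBBBRBRB]  L=[-1; -1/2; -1/4; -1/8; -3/32; -11/128]  R=[-5/64; -1/16; 0]  gives -21/256
val_10 [RBBBBRBRBB]  L=[-1; -1/2; -1/4; -1/8; -3/32; -11/128; -21/256]  R=[-5/64; -1/16; 0]  gives -41/512
val_11 [RBBBBRBRBBB]  L=[-1; -1/2; -1/4; -1/8; -3/32; -11/128; -21/256; -41/512]  R=[-5/64; -1/16; 0]  gives -81/1024
val_12 [RBBBBRBRBBBR]  L=[-1; -1/2; -1/4; -1/8; -3/32; -11/128; -21/256; -41/512]  R=[-81/1024; -5/64; -1/16; 0]  gives -163/2048
val_13 [RBBBBRBRBBBRR]  L=[-1; -1/2; -1/4; -1/8; -3/32; -11/128; -21/256; -41/512]  R=[-163/2048; -81/1024; -5/64; -1/16; 0]  gives -327/4096
val_14 [RBBBBRBRBBBRRR]  L=[-1; -1/2; -1/4; -1/8; -3/32; -11/128; -21/256; -41/512]  R=[-327/4096; -163/2048; -81/1024; -5/64; -1/16; 0]  gives -655/8192
val_15 [RBBBBRBRBBBRRRR]  L=[-1; -1/2; -1/4; -1/8; -3/32; -11/128; -21/256; -41/512]  R=[-655/8192; -327/4096; -163/2048; -81/1024; -5/64; -1/16; 0]  gives -1311/16384

-1311/16384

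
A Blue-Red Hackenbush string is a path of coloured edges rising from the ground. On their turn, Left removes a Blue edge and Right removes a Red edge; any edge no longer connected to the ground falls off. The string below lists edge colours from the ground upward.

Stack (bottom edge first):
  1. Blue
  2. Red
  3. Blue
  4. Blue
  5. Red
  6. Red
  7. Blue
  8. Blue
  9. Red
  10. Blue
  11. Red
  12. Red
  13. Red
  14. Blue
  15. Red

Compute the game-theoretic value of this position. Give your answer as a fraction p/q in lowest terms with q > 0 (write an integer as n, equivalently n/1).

13125/16384

Build G(s[:k]) for k = 1..15, string s = Blue Red Blue Blue Red Red Blue Blue Red Blue Red Red Red Blue Red.
G(B) = { 0 | (no moves) } — 1
G(BR) = { 0 | 1 } — 1/2
G(BRB) = { 0; 1/2 | 1 } — 3/4
G(BRBB) = { 0; 1/2; 3/4 | 1 } — 7/8
G(BRBBR) = { 0; 1/2; 3/4 | 7/8; 1 } — 13/16
G(BRBBRR) = { 0; 1/2; 3/4 | 13/16; 7/8; 1 } — 25/32
G(BRBBRRB) = { 0; 1/2; 3/4; 25/32 | 13/16; 7/8; 1 } — 51/64
G(BRBBRRBB) = { 0; 1/2; 3/4; 25/32; 51/64 | 13/16; 7/8; 1 } — 103/128
G(BRBBRRBBR) = { 0; 1/2; 3/4; 25/32; 51/64 | 103/128; 13/16; 7/8; 1 } — 205/256
G(BRBBRRBBRB) = { 0; 1/2; 3/4; 25/32; 51/64; 205/256 | 103/128; 13/16; 7/8; 1 } — 411/512
G(BRBBRRBBRBR) = { 0; 1/2; 3/4; 25/32; 51/64; 205/256 | 411/512; 103/128; 13/16; 7/8; 1 } — 821/1024
G(BRBBRRBBRBRR) = { 0; 1/2; 3/4; 25/32; 51/64; 205/256 | 821/1024; 411/512; 103/128; 13/16; 7/8; 1 } — 1641/2048
G(BRBBRRBBRBRRR) = { 0; 1/2; 3/4; 25/32; 51/64; 205/256 | 1641/2048; 821/1024; 411/512; 103/128; 13/16; 7/8; 1 } — 3281/4096
G(BRBBRRBBRBRRRB) = { 0; 1/2; 3/4; 25/32; 51/64; 205/256; 3281/4096 | 1641/2048; 821/1024; 411/512; 103/128; 13/16; 7/8; 1 } — 6563/8192
G(BRBBRRBBRBRRRBR) = { 0; 1/2; 3/4; 25/32; 51/64; 205/256; 3281/4096 | 6563/8192; 1641/2048; 821/1024; 411/512; 103/128; 13/16; 7/8; 1 } — 13125/16384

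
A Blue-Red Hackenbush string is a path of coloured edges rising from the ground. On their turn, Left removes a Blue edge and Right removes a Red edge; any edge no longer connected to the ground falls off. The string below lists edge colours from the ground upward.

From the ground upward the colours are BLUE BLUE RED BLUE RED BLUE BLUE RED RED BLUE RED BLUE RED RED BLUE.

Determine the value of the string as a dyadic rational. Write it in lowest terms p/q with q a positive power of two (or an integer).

13907/8192

Prefix values for BLUE BLUE RED BLUE RED BLUE BLUE RED RED BLUE RED BLUE RED RED BLUE via {L|R} + simplicity:
1 of 15 · B · max L 0 · min R +∞ ⇒ 1
2 of 15 · BB · max L 1 · min R +∞ ⇒ 2
3 of 15 · BBR · max L 1 · min R 2 ⇒ 3/2
4 of 15 · BBRB · max L 3/2 · min R 2 ⇒ 7/4
5 of 15 · BBRBR · max L 3/2 · min R 7/4 ⇒ 13/8
6 of 15 · BBRBRB · max L 13/8 · min R 7/4 ⇒ 27/16
7 of 15 · BBRBRBB · max L 27/16 · min R 7/4 ⇒ 55/32
8 of 15 · BBRBRBBR · max L 27/16 · min R 55/32 ⇒ 109/64
9 of 15 · BBRBRBBRR · max L 27/16 · min R 109/64 ⇒ 217/128
10 of 15 · BBRBRBBRRB · max L 217/128 · min R 109/64 ⇒ 435/256
11 of 15 · BBRBRBBRRBR · max L 217/128 · min R 435/256 ⇒ 869/512
12 of 15 · BBRBRBBRRBRB · max L 869/512 · min R 435/256 ⇒ 1739/1024
13 of 15 · BBRBRBBRRBRBR · max L 869/512 · min R 1739/1024 ⇒ 3477/2048
14 of 15 · BBRBRBBRRBRBRR · max L 869/512 · min R 3477/2048 ⇒ 6953/4096
15 of 15 · BBRBRBBRRBRBRRB · max L 6953/4096 · min R 3477/2048 ⇒ 13907/8192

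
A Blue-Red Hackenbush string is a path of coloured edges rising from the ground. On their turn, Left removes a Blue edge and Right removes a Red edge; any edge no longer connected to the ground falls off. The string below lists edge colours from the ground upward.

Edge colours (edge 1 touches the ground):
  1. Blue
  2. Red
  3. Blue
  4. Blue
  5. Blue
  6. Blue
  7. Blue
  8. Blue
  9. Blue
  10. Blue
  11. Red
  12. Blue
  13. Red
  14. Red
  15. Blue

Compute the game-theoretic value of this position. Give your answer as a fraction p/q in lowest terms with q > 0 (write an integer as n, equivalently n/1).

16339/16384

Recurse on prefixes of the 15-edge string Blue Red Blue Blue Blue Blue Blue Blue Blue Blue Red Blue Red Red Blue:
B: Left { 0 }, Right { — } gives simplest 1
BR: Left { 0 }, Right { 1 } gives simplest 1/2
BRB: Left { 0,1/2 }, Right { 1 } gives simplest 3/4
BRBB: Left { 0,1/2,3/4 }, Right { 1 } gives simplest 7/8
BRBBB: Left { 0,1/2,3/4,7/8 }, Right { 1 } gives simplest 15/16
BRBBBB: Left { 0,1/2,3/4,7/8,15/16 }, Right { 1 } gives simplest 31/32
BRBBBBB: Left { 0,1/2,3/4,7/8,15/16,31/32 }, Right { 1 } gives simplest 63/64
BRBBBBBB: Left { 0,1/2,3/4,7/8,15/16,31/32,63/64 }, Right { 1 } gives simplest 127/128
BRBBBBBBB: Left { 0,1/2,3/4,7/8,15/16,31/32,63/64,127/128 }, Right { 1 } gives simplest 255/256
BRBBBBBBBB: Left { 0,1/2,3/4,7/8,15/16,31/32,63/64,127/128,255/256 }, Right { 1 } gives simplest 511/512
BRBBBBBBBBR: Left { 0,1/2,3/4,7/8,15/16,31/32,63/64,127/128,255/256 }, Right { 511/512,1 } gives simplest 1021/1024
BRBBBBBBBBRB: Left { 0,1/2,3/4,7/8,15/16,31/32,63/64,127/128,255/256,1021/1024 }, Right { 511/512,1 } gives simplest 2043/2048
BRBBBBBBBBRBR: Left { 0,1/2,3/4,7/8,15/16,31/32,63/64,127/128,255/256,1021/1024 }, Right { 2043/2048,511/512,1 } gives simplest 4085/4096
BRBBBBBBBBRBRR: Left { 0,1/2,3/4,7/8,15/16,31/32,63/64,127/128,255/256,1021/1024 }, Right { 4085/4096,2043/2048,511/512,1 } gives simplest 8169/8192
BRBBBBBBBBRBRRB: Left { 0,1/2,3/4,7/8,15/16,31/32,63/64,127/128,255/256,1021/1024,8169/8192 }, Right { 4085/4096,2043/2048,511/512,1 } gives simplest 16339/16384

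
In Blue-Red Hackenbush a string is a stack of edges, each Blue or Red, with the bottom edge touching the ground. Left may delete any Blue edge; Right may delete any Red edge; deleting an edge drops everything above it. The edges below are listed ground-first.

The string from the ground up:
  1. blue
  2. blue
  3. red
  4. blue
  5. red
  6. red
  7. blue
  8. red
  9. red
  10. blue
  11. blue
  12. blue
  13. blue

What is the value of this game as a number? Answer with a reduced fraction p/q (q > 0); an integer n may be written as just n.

b: Left { 0 }, Right { · } => simplest 1
bb: Left { 0; 1 }, Right { · } => simplest 2
bbr: Left { 0; 1 }, Right { 2 } => simplest 3/2
bbrb: Left { 0; 1; 3/2 }, Right { 2 } => simplest 7/4
bbrbr: Left { 0; 1; 3/2 }, Right { 7/4; 2 } => simplest 13/8
bbrbrr: Left { 0; 1; 3/2 }, Right { 13/8; 7/4; 2 } => simplest 25/16
bbrbrrb: Left { 0; 1; 3/2; 25/16 }, Right { 13/8; 7/4; 2 } => simplest 51/32
bbrbrrbr: Left { 0; 1; 3/2; 25/16 }, Right { 51/32; 13/8; 7/4; 2 } => simplest 101/64
bbrbrrbrr: Left { 0; 1; 3/2; 25/16 }, Right { 101/64; 51/32; 13/8; 7/4; 2 } => simplest 201/128
bbrbrrbrrb: Left { 0; 1; 3/2; 25/16; 201/128 }, Right { 101/64; 51/32; 13/8; 7/4; 2 } => simplest 403/256
bbrbrrbrrbb: Left { 0; 1; 3/2; 25/16; 201/128; 403/256 }, Right { 101/64; 51/32; 13/8; 7/4; 2 } => simplest 807/512
bbrbrrbrrbbb: Left { 0; 1; 3/2; 25/16; 201/128; 403/256; 807/512 }, Right { 101/64; 51/32; 13/8; 7/4; 2 } => simplest 1615/1024
bbrbrrbrrbbbb: Left { 0; 1; 3/2; 25/16; 201/128; 403/256; 807/512; 1615/1024 }, Right { 101/64; 51/32; 13/8; 7/4; 2 } => simplest 3231/2048

3231/2048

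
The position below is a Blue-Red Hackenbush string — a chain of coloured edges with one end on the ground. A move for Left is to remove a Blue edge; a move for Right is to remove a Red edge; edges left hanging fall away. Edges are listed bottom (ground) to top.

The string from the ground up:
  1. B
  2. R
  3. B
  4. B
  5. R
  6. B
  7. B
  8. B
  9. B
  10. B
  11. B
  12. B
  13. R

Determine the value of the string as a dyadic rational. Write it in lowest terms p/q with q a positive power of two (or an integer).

3581/4096

Recurse on prefixes of the 13-edge string B R B B R B B B B B B B R:
B: Left { 0 }, Right { ∅ } => simplest 1
BR: Left { 0 }, Right { 1 } => simplest 1/2
BRB: Left { 0, 1/2 }, Right { 1 } => simplest 3/4
BRBB: Left { 0, 1/2, 3/4 }, Right { 1 } => simplest 7/8
BRBBR: Left { 0, 1/2, 3/4 }, Right { 7/8, 1 } => simplest 13/16
BRBBRB: Left { 0, 1/2, 3/4, 13/16 }, Right { 7/8, 1 } => simplest 27/32
BRBBRBB: Left { 0, 1/2, 3/4, 13/16, 27/32 }, Right { 7/8, 1 } => simplest 55/64
BRBBRBBB: Left { 0, 1/2, 3/4, 13/16, 27/32, 55/64 }, Right { 7/8, 1 } => simplest 111/128
BRBBRBBBB: Left { 0, 1/2, 3/4, 13/16, 27/32, 55/64, 111/128 }, Right { 7/8, 1 } => simplest 223/256
BRBBRBBBBB: Left { 0, 1/2, 3/4, 13/16, 27/32, 55/64, 111/128, 223/256 }, Right { 7/8, 1 } => simplest 447/512
BRBBRBBBBBB: Left { 0, 1/2, 3/4, 13/16, 27/32, 55/64, 111/128, 223/256, 447/512 }, Right { 7/8, 1 } => simplest 895/1024
BRBBRBBBBBBB: Left { 0, 1/2, 3/4, 13/16, 27/32, 55/64, 111/128, 223/256, 447/512, 895/1024 }, Right { 7/8, 1 } => simplest 1791/2048
BRBBRBBBBBBBR: Left { 0, 1/2, 3/4, 13/16, 27/32, 55/64, 111/128, 223/256, 447/512, 895/1024 }, Right { 1791/2048, 7/8, 1 } => simplest 3581/4096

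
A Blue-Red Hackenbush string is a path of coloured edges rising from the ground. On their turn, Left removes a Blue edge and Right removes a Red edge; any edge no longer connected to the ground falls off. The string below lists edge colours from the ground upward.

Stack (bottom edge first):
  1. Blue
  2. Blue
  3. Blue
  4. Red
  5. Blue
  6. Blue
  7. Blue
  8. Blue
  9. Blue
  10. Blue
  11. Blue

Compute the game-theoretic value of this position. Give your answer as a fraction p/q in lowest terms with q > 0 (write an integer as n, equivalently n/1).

Prefix values for Blue Blue Blue Red Blue Blue Blue Blue Blue Blue Blue via {L|R} + simplicity:
B: Left { 0 }, Right { none } so simplest 1
BB: Left { 0; 1 }, Right { none } so simplest 2
BBB: Left { 0; 1; 2 }, Right { none } so simplest 3
BBBR: Left { 0; 1; 2 }, Right { 3 } so simplest 5/2
BBBRB: Left { 0; 1; 2; 5/2 }, Right { 3 } so simplest 11/4
BBBRBB: Left { 0; 1; 2; 5/2; 11/4 }, Right { 3 } so simplest 23/8
BBBRBBB: Left { 0; 1; 2; 5/2; 11/4; 23/8 }, Right { 3 } so simplest 47/16
BBBRBBBB: Left { 0; 1; 2; 5/2; 11/4; 23/8; 47/16 }, Right { 3 } so simplest 95/32
BBBRBBBBB: Left { 0; 1; 2; 5/2; 11/4; 23/8; 47/16; 95/32 }, Right { 3 } so simplest 191/64
BBBRBBBBBB: Left { 0; 1; 2; 5/2; 11/4; 23/8; 47/16; 95/32; 191/64 }, Right { 3 } so simplest 383/128
BBBRBBBBBBB: Left { 0; 1; 2; 5/2; 11/4; 23/8; 47/16; 95/32; 191/64; 383/128 }, Right { 3 } so simplest 767/256

767/256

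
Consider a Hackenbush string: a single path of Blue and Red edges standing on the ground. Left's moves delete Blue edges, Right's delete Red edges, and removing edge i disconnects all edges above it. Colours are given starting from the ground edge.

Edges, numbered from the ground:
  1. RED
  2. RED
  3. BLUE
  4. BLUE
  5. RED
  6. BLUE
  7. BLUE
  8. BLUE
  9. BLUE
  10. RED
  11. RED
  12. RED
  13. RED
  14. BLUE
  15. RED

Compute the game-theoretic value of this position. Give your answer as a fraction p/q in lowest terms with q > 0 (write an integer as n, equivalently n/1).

edge 1 of 15 (RED): { none | 0 } so -1
edge 2 of 15 (RED): { none | -1,0 } so -2
edge 3 of 15 (BLUE): { -2 | -1,0 } so -3/2
edge 4 of 15 (BLUE): { -2,-3/2 | -1,0 } so -5/4
edge 5 of 15 (RED): { -2,-3/2 | -5/4,-1,0 } so -11/8
edge 6 of 15 (BLUE): { -2,-3/2,-11/8 | -5/4,-1,0 } so -21/16
edge 7 of 15 (BLUE): { -2,-3/2,-11/8,-21/16 | -5/4,-1,0 } so -41/32
edge 8 of 15 (BLUE): { -2,-3/2,-11/8,-21/16,-41/32 | -5/4,-1,0 } so -81/64
edge 9 of 15 (BLUE): { -2,-3/2,-11/8,-21/16,-41/32,-81/64 | -5/4,-1,0 } so -161/128
edge 10 of 15 (RED): { -2,-3/2,-11/8,-21/16,-41/32,-81/64 | -161/128,-5/4,-1,0 } so -323/256
edge 11 of 15 (RED): { -2,-3/2,-11/8,-21/16,-41/32,-81/64 | -323/256,-161/128,-5/4,-1,0 } so -647/512
edge 12 of 15 (RED): { -2,-3/2,-11/8,-21/16,-41/32,-81/64 | -647/512,-323/256,-161/128,-5/4,-1,0 } so -1295/1024
edge 13 of 15 (RED): { -2,-3/2,-11/8,-21/16,-41/32,-81/64 | -1295/1024,-647/512,-323/256,-161/128,-5/4,-1,0 } so -2591/2048
edge 14 of 15 (BLUE): { -2,-3/2,-11/8,-21/16,-41/32,-81/64,-2591/2048 | -1295/1024,-647/512,-323/256,-161/128,-5/4,-1,0 } so -5181/4096
edge 15 of 15 (RED): { -2,-3/2,-11/8,-21/16,-41/32,-81/64,-2591/2048 | -5181/4096,-1295/1024,-647/512,-323/256,-161/128,-5/4,-1,0 } so -10363/8192

-10363/8192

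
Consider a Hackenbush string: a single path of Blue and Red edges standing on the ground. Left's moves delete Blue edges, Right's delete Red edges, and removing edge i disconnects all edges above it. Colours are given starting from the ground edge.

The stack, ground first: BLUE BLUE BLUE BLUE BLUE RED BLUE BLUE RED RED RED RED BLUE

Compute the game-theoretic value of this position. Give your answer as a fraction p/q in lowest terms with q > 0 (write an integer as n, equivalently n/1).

1219/256

value(B) = { 0 |  } ⇒ 1
value(BB) = { 0; 1 |  } ⇒ 2
value(BBB) = { 0; 1; 2 |  } ⇒ 3
value(BBBB) = { 0; 1; 2; 3 |  } ⇒ 4
value(BBBBB) = { 0; 1; 2; 3; 4 |  } ⇒ 5
value(BBBBBR) = { 0; 1; 2; 3; 4 | 5 } ⇒ 9/2
value(BBBBBRB) = { 0; 1; 2; 3; 4; 9/2 | 5 } ⇒ 19/4
value(BBBBBRBB) = { 0; 1; 2; 3; 4; 9/2; 19/4 | 5 } ⇒ 39/8
value(BBBBBRBBR) = { 0; 1; 2; 3; 4; 9/2; 19/4 | 39/8; 5 } ⇒ 77/16
value(BBBBBRBBRR) = { 0; 1; 2; 3; 4; 9/2; 19/4 | 77/16; 39/8; 5 } ⇒ 153/32
value(BBBBBRBBRRR) = { 0; 1; 2; 3; 4; 9/2; 19/4 | 153/32; 77/16; 39/8; 5 } ⇒ 305/64
value(BBBBBRBBRRRR) = { 0; 1; 2; 3; 4; 9/2; 19/4 | 305/64; 153/32; 77/16; 39/8; 5 } ⇒ 609/128
value(BBBBBRBBRRRRB) = { 0; 1; 2; 3; 4; 9/2; 19/4; 609/128 | 305/64; 153/32; 77/16; 39/8; 5 } ⇒ 1219/256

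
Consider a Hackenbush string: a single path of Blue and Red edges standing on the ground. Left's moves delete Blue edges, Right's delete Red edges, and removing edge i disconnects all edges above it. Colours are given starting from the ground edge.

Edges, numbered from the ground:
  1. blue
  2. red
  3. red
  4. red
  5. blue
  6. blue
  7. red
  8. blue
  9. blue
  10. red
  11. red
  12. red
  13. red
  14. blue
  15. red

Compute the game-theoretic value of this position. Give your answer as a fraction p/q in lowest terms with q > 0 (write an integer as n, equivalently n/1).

b: Left { 0 }, Right { — } ⇒ simplest 1
br: Left { 0 }, Right { 1 } ⇒ simplest 1/2
brr: Left { 0 }, Right { 1/2; 1 } ⇒ simplest 1/4
brrr: Left { 0 }, Right { 1/4; 1/2; 1 } ⇒ simplest 1/8
brrrb: Left { 0; 1/8 }, Right { 1/4; 1/2; 1 } ⇒ simplest 3/16
brrrbb: Left { 0; 1/8; 3/16 }, Right { 1/4; 1/2; 1 } ⇒ simplest 7/32
brrrbbr: Left { 0; 1/8; 3/16 }, Right { 7/32; 1/4; 1/2; 1 } ⇒ simplest 13/64
brrrbbrb: Left { 0; 1/8; 3/16; 13/64 }, Right { 7/32; 1/4; 1/2; 1 } ⇒ simplest 27/128
brrrbbrbb: Left { 0; 1/8; 3/16; 13/64; 27/128 }, Right { 7/32; 1/4; 1/2; 1 } ⇒ simplest 55/256
brrrbbrbbr: Left { 0; 1/8; 3/16; 13/64; 27/128 }, Right { 55/256; 7/32; 1/4; 1/2; 1 } ⇒ simplest 109/512
brrrbbrbbrr: Left { 0; 1/8; 3/16; 13/64; 27/128 }, Right { 109/512; 55/256; 7/32; 1/4; 1/2; 1 } ⇒ simplest 217/1024
brrrbbrbbrrr: Left { 0; 1/8; 3/16; 13/64; 27/128 }, Right { 217/1024; 109/512; 55/256; 7/32; 1/4; 1/2; 1 } ⇒ simplest 433/2048
brrrbbrbbrrrr: Left { 0; 1/8; 3/16; 13/64; 27/128 }, Right { 433/2048; 217/1024; 109/512; 55/256; 7/32; 1/4; 1/2; 1 } ⇒ simplest 865/4096
brrrbbrbbrrrrb: Left { 0; 1/8; 3/16; 13/64; 27/128; 865/4096 }, Right { 433/2048; 217/1024; 109/512; 55/256; 7/32; 1/4; 1/2; 1 } ⇒ simplest 1731/8192
brrrbbrbbrrrrbr: Left { 0; 1/8; 3/16; 13/64; 27/128; 865/4096 }, Right { 1731/8192; 433/2048; 217/1024; 109/512; 55/256; 7/32; 1/4; 1/2; 1 } ⇒ simplest 3461/16384

3461/16384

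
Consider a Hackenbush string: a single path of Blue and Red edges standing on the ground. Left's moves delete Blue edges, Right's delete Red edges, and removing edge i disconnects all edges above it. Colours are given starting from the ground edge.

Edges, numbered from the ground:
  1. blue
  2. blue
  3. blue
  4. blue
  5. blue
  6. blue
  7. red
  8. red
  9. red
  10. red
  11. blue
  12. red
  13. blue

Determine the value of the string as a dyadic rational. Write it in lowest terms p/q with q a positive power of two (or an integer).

651/128

step 1: add blue to get b; options L={ 0 } R={ ∅ } ⇒ 1
step 2: add blue to get bb; options L={ 0 1 } R={ ∅ } ⇒ 2
step 3: add blue to get bbb; options L={ 0 1 2 } R={ ∅ } ⇒ 3
step 4: add blue to get bbbb; options L={ 0 1 2 3 } R={ ∅ } ⇒ 4
step 5: add blue to get bbbbb; options L={ 0 1 2 3 4 } R={ ∅ } ⇒ 5
step 6: add blue to get bbbbbb; options L={ 0 1 2 3 4 5 } R={ ∅ } ⇒ 6
step 7: add red to get bbbbbbr; options L={ 0 1 2 3 4 5 } R={ 6 } ⇒ 11/2
step 8: add red to get bbbbbbrr; options L={ 0 1 2 3 4 5 } R={ 11/2 6 } ⇒ 21/4
step 9: add red to get bbbbbbrrr; options L={ 0 1 2 3 4 5 } R={ 21/4 11/2 6 } ⇒ 41/8
step 10: add red to get bbbbbbrrrr; options L={ 0 1 2 3 4 5 } R={ 41/8 21/4 11/2 6 } ⇒ 81/16
step 11: add blue to get bbbbbbrrrrb; options L={ 0 1 2 3 4 5 81/16 } R={ 41/8 21/4 11/2 6 } ⇒ 163/32
step 12: add red to get bbbbbbrrrrbr; options L={ 0 1 2 3 4 5 81/16 } R={ 163/32 41/8 21/4 11/2 6 } ⇒ 325/64
step 13: add blue to get bbbbbbrrrrbrb; options L={ 0 1 2 3 4 5 81/16 325/64 } R={ 163/32 41/8 21/4 11/2 6 } ⇒ 651/128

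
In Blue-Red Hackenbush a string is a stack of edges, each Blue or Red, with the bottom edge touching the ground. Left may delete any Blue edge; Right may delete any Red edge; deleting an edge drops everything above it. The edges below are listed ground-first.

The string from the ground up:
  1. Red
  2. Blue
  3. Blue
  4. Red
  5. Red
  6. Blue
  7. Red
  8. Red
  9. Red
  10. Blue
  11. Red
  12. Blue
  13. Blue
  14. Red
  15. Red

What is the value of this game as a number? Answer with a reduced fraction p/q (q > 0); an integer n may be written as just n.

Prefix values for Red Blue Blue Red Red Blue Red Red Red Blue Red Blue Blue Red Red via {L|R} + simplicity:
R: Left { ∅ }, Right { 0 } → simplest -1
RB: Left { -1 }, Right { 0 } → simplest -1/2
RBB: Left { -1; -1/2 }, Right { 0 } → simplest -1/4
RBBR: Left { -1; -1/2 }, Right { -1/4; 0 } → simplest -3/8
RBBRR: Left { -1; -1/2 }, Right { -3/8; -1/4; 0 } → simplest -7/16
RBBRRB: Left { -1; -1/2; -7/16 }, Right { -3/8; -1/4; 0 } → simplest -13/32
RBBRRBR: Left { -1; -1/2; -7/16 }, Right { -13/32; -3/8; -1/4; 0 } → simplest -27/64
RBBRRBRR: Left { -1; -1/2; -7/16 }, Right { -27/64; -13/32; -3/8; -1/4; 0 } → simplest -55/128
RBBRRBRRR: Left { -1; -1/2; -7/16 }, Right { -55/128; -27/64; -13/32; -3/8; -1/4; 0 } → simplest -111/256
RBBRRBRRRB: Left { -1; -1/2; -7/16; -111/256 }, Right { -55/128; -27/64; -13/32; -3/8; -1/4; 0 } → simplest -221/512
RBBRRBRRRBR: Left { -1; -1/2; -7/16; -111/256 }, Right { -221/512; -55/128; -27/64; -13/32; -3/8; -1/4; 0 } → simplest -443/1024
RBBRRBRRRBRB: Left { -1; -1/2; -7/16; -111/256; -443/1024 }, Right { -221/512; -55/128; -27/64; -13/32; -3/8; -1/4; 0 } → simplest -885/2048
RBBRRBRRRBRBB: Left { -1; -1/2; -7/16; -111/256; -443/1024; -885/2048 }, Right { -221/512; -55/128; -27/64; -13/32; -3/8; -1/4; 0 } → simplest -1769/4096
RBBRRBRRRBRBBR: Left { -1; -1/2; -7/16; -111/256; -443/1024; -885/2048 }, Right { -1769/4096; -221/512; -55/128; -27/64; -13/32; -3/8; -1/4; 0 } → simplest -3539/8192
RBBRRBRRRBRBBRR: Left { -1; -1/2; -7/16; -111/256; -443/1024; -885/2048 }, Right { -3539/8192; -1769/4096; -221/512; -55/128; -27/64; -13/32; -3/8; -1/4; 0 } → simplest -7079/16384

-7079/16384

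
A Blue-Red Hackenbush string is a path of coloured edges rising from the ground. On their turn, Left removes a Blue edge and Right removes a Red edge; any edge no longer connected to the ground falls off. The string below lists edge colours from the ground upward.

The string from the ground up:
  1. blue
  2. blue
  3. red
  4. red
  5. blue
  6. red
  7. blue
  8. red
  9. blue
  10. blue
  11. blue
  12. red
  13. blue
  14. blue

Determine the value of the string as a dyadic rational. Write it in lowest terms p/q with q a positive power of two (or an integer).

5495/4096

edge 1 of 14 (blue): { 0 | (no moves) } -> 1
edge 2 of 14 (blue): { 0,1 | (no moves) } -> 2
edge 3 of 14 (red): { 0,1 | 2 } -> 3/2
edge 4 of 14 (red): { 0,1 | 3/2,2 } -> 5/4
edge 5 of 14 (blue): { 0,1,5/4 | 3/2,2 } -> 11/8
edge 6 of 14 (red): { 0,1,5/4 | 11/8,3/2,2 } -> 21/16
edge 7 of 14 (blue): { 0,1,5/4,21/16 | 11/8,3/2,2 } -> 43/32
edge 8 of 14 (red): { 0,1,5/4,21/16 | 43/32,11/8,3/2,2 } -> 85/64
edge 9 of 14 (blue): { 0,1,5/4,21/16,85/64 | 43/32,11/8,3/2,2 } -> 171/128
edge 10 of 14 (blue): { 0,1,5/4,21/16,85/64,171/128 | 43/32,11/8,3/2,2 } -> 343/256
edge 11 of 14 (blue): { 0,1,5/4,21/16,85/64,171/128,343/256 | 43/32,11/8,3/2,2 } -> 687/512
edge 12 of 14 (red): { 0,1,5/4,21/16,85/64,171/128,343/256 | 687/512,43/32,11/8,3/2,2 } -> 1373/1024
edge 13 of 14 (blue): { 0,1,5/4,21/16,85/64,171/128,343/256,1373/1024 | 687/512,43/32,11/8,3/2,2 } -> 2747/2048
edge 14 of 14 (blue): { 0,1,5/4,21/16,85/64,171/128,343/256,1373/1024,2747/2048 | 687/512,43/32,11/8,3/2,2 } -> 5495/4096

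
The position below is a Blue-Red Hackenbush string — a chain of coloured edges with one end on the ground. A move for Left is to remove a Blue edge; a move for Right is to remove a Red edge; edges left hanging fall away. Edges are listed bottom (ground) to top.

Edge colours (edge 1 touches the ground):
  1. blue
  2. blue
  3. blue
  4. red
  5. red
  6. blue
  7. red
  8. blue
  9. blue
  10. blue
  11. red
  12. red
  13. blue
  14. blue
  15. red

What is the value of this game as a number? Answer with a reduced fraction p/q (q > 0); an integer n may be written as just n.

g(b) = { 0 | (no moves) } = 1
g(bb) = { 0 1 | (no moves) } = 2
g(bbb) = { 0 1 2 | (no moves) } = 3
g(bbbr) = { 0 1 2 | 3 } = 5/2
g(bbbrr) = { 0 1 2 | 5/2 3 } = 9/4
g(bbbrrb) = { 0 1 2 9/4 | 5/2 3 } = 19/8
g(bbbrrbr) = { 0 1 2 9/4 | 19/8 5/2 3 } = 37/16
g(bbbrrbrb) = { 0 1 2 9/4 37/16 | 19/8 5/2 3 } = 75/32
g(bbbrrbrbb) = { 0 1 2 9/4 37/16 75/32 | 19/8 5/2 3 } = 151/64
g(bbbrrbrbbb) = { 0 1 2 9/4 37/16 75/32 151/64 | 19/8 5/2 3 } = 303/128
g(bbbrrbrbbbr) = { 0 1 2 9/4 37/16 75/32 151/64 | 303/128 19/8 5/2 3 } = 605/256
g(bbbrrbrbbbrr) = { 0 1 2 9/4 37/16 75/32 151/64 | 605/256 303/128 19/8 5/2 3 } = 1209/512
g(bbbrrbrbbbrrb) = { 0 1 2 9/4 37/16 75/32 151/64 1209/512 | 605/256 303/128 19/8 5/2 3 } = 2419/1024
g(bbbrrbrbbbrrbb) = { 0 1 2 9/4 37/16 75/32 151/64 1209/512 2419/1024 | 605/256 303/128 19/8 5/2 3 } = 4839/2048
g(bbbrrbrbbbrrbbr) = { 0 1 2 9/4 37/16 75/32 151/64 1209/512 2419/1024 | 4839/2048 605/256 303/128 19/8 5/2 3 } = 9677/4096

9677/4096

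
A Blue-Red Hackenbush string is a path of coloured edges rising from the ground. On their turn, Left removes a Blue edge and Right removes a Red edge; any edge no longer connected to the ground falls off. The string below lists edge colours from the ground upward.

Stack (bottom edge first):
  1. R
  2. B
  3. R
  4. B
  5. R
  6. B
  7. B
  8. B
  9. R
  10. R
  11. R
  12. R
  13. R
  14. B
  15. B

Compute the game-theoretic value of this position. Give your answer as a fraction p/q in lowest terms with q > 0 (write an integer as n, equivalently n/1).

-10489/16384

edge 1 of 15 (R): { ∅ | 0 } gives -1
edge 2 of 15 (B): { -1 | 0 } gives -1/2
edge 3 of 15 (R): { -1 | -1/2,0 } gives -3/4
edge 4 of 15 (B): { -1,-3/4 | -1/2,0 } gives -5/8
edge 5 of 15 (R): { -1,-3/4 | -5/8,-1/2,0 } gives -11/16
edge 6 of 15 (B): { -1,-3/4,-11/16 | -5/8,-1/2,0 } gives -21/32
edge 7 of 15 (B): { -1,-3/4,-11/16,-21/32 | -5/8,-1/2,0 } gives -41/64
edge 8 of 15 (B): { -1,-3/4,-11/16,-21/32,-41/64 | -5/8,-1/2,0 } gives -81/128
edge 9 of 15 (R): { -1,-3/4,-11/16,-21/32,-41/64 | -81/128,-5/8,-1/2,0 } gives -163/256
edge 10 of 15 (R): { -1,-3/4,-11/16,-21/32,-41/64 | -163/256,-81/128,-5/8,-1/2,0 } gives -327/512
edge 11 of 15 (R): { -1,-3/4,-11/16,-21/32,-41/64 | -327/512,-163/256,-81/128,-5/8,-1/2,0 } gives -655/1024
edge 12 of 15 (R): { -1,-3/4,-11/16,-21/32,-41/64 | -655/1024,-327/512,-163/256,-81/128,-5/8,-1/2,0 } gives -1311/2048
edge 13 of 15 (R): { -1,-3/4,-11/16,-21/32,-41/64 | -1311/2048,-655/1024,-327/512,-163/256,-81/128,-5/8,-1/2,0 } gives -2623/4096
edge 14 of 15 (B): { -1,-3/4,-11/16,-21/32,-41/64,-2623/4096 | -1311/2048,-655/1024,-327/512,-163/256,-81/128,-5/8,-1/2,0 } gives -5245/8192
edge 15 of 15 (B): { -1,-3/4,-11/16,-21/32,-41/64,-2623/4096,-5245/8192 | -1311/2048,-655/1024,-327/512,-163/256,-81/128,-5/8,-1/2,0 } gives -10489/16384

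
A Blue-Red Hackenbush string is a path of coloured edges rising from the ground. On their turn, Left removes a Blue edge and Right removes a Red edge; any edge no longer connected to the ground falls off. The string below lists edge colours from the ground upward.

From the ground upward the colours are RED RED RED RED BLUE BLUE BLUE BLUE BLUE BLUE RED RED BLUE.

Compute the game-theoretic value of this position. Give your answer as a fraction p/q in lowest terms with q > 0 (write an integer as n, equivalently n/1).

-1549/512

Build g(s[:k]) for k = 1..13, string s = RED RED RED RED BLUE BLUE BLUE BLUE BLUE BLUE RED RED BLUE.
g(R) = { (no moves) | 0 } — -1
g(RR) = { (no moves) | -1,0 } — -2
g(RRR) = { (no moves) | -2,-1,0 } — -3
g(RRRR) = { (no moves) | -3,-2,-1,0 } — -4
g(RRRRB) = { -4 | -3,-2,-1,0 } — -7/2
g(RRRRBB) = { -4,-7/2 | -3,-2,-1,0 } — -13/4
g(RRRRBBB) = { -4,-7/2,-13/4 | -3,-2,-1,0 } — -25/8
g(RRRRBBBB) = { -4,-7/2,-13/4,-25/8 | -3,-2,-1,0 } — -49/16
g(RRRRBBBBB) = { -4,-7/2,-13/4,-25/8,-49/16 | -3,-2,-1,0 } — -97/32
g(RRRRBBBBBB) = { -4,-7/2,-13/4,-25/8,-49/16,-97/32 | -3,-2,-1,0 } — -193/64
g(RRRRBBBBBBR) = { -4,-7/2,-13/4,-25/8,-49/16,-97/32 | -193/64,-3,-2,-1,0 } — -387/128
g(RRRRBBBBBBRR) = { -4,-7/2,-13/4,-25/8,-49/16,-97/32 | -387/128,-193/64,-3,-2,-1,0 } — -775/256
g(RRRRBBBBBBRRB) = { -4,-7/2,-13/4,-25/8,-49/16,-97/32,-775/256 | -387/128,-193/64,-3,-2,-1,0 } — -1549/512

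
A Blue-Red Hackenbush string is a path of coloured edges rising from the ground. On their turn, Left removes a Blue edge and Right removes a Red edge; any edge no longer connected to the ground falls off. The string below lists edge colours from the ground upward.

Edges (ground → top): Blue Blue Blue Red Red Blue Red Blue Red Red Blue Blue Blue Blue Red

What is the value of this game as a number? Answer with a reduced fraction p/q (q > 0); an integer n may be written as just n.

9533/4096

Build v(s[:k]) for k = 1..15, string s = Blue Blue Blue Red Red Blue Red Blue Red Red Blue Blue Blue Blue Red.
v(B) = { 0 | · } — 1
v(BB) = { 0; 1 | · } — 2
v(BBB) = { 0; 1; 2 | · } — 3
v(BBBR) = { 0; 1; 2 | 3 } — 5/2
v(BBBRR) = { 0; 1; 2 | 5/2; 3 } — 9/4
v(BBBRRB) = { 0; 1; 2; 9/4 | 5/2; 3 } — 19/8
v(BBBRRBR) = { 0; 1; 2; 9/4 | 19/8; 5/2; 3 } — 37/16
v(BBBRRBRB) = { 0; 1; 2; 9/4; 37/16 | 19/8; 5/2; 3 } — 75/32
v(BBBRRBRBR) = { 0; 1; 2; 9/4; 37/16 | 75/32; 19/8; 5/2; 3 } — 149/64
v(BBBRRBRBRR) = { 0; 1; 2; 9/4; 37/16 | 149/64; 75/32; 19/8; 5/2; 3 } — 297/128
v(BBBRRBRBRRB) = { 0; 1; 2; 9/4; 37/16; 297/128 | 149/64; 75/32; 19/8; 5/2; 3 } — 595/256
v(BBBRRBRBRRBB) = { 0; 1; 2; 9/4; 37/16; 297/128; 595/256 | 149/64; 75/32; 19/8; 5/2; 3 } — 1191/512
v(BBBRRBRBRRBBB) = { 0; 1; 2; 9/4; 37/16; 297/128; 595/256; 1191/512 | 149/64; 75/32; 19/8; 5/2; 3 } — 2383/1024
v(BBBRRBRBRRBBBB) = { 0; 1; 2; 9/4; 37/16; 297/128; 595/256; 1191/512; 2383/1024 | 149/64; 75/32; 19/8; 5/2; 3 } — 4767/2048
v(BBBRRBRBRRBBBBR) = { 0; 1; 2; 9/4; 37/16; 297/128; 595/256; 1191/512; 2383/1024 | 4767/2048; 149/64; 75/32; 19/8; 5/2; 3 } — 9533/4096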